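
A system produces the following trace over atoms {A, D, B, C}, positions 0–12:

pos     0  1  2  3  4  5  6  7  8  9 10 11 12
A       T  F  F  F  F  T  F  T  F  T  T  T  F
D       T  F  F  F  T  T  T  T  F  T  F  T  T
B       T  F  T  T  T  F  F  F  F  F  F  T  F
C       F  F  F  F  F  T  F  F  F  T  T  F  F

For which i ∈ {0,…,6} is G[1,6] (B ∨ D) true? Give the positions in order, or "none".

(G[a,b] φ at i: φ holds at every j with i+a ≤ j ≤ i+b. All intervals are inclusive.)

Evaluate at each i in [0,6]:
  i=0: ✗ (fails at j=1)
  i=1: ✓ (all of [2,7])
  i=2: ✗ (fails at j=8)
  i=3: ✗ (fails at j=8)
  i=4: ✗ (fails at j=8)
  i=5: ✗ (fails at j=8)
  i=6: ✗ (fails at j=8)

1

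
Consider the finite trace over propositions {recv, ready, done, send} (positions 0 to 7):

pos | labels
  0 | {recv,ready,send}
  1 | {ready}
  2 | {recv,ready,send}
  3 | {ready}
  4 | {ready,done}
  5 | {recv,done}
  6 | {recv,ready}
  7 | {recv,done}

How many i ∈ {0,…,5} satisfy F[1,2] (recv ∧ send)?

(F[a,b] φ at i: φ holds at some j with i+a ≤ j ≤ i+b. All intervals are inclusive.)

2

Evaluate at each i in [0,5]:
  i=0: ✓ (witness j=2)
  i=1: ✓ (witness j=2)
  i=2: ✗ (none in [3,4])
  i=3: ✗ (none in [4,5])
  i=4: ✗ (none in [5,6])
  i=5: ✗ (none in [6,7])
Positions where it holds: {0, 1} → 2.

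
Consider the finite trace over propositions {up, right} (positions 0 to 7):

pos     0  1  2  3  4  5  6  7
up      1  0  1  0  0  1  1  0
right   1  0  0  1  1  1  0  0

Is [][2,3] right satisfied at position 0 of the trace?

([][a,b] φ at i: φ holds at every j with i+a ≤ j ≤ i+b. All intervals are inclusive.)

No

Check right at every j in [2,3]:
  j=2: false
  j=3: true
Fails at j=2 → formula fails.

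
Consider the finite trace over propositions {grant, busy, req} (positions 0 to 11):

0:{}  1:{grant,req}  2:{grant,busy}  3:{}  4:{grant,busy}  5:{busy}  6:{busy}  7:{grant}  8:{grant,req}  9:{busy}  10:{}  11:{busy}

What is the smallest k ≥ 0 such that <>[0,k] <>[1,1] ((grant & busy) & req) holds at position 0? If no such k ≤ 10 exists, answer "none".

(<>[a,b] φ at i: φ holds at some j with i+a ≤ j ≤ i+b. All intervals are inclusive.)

Scan j = 0,1,… for <>[1,1] ((grant & busy) & req):
  j=0: fails
  j=1: fails
  j=2: fails
  j=3: fails
  j=4: fails
  j=5: fails
  j=6: fails
  j=7: fails
  j=8: fails
  j=9: fails
  j=10: fails
No j in [0,10] satisfies it → none.

none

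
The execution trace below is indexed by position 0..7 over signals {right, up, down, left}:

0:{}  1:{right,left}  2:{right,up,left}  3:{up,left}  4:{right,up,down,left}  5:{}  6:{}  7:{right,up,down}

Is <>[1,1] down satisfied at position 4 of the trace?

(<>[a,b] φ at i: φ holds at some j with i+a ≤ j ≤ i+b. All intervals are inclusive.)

Check down at each j in [5,5]:
  j=5: false
No position in the window satisfies it → formula fails.

False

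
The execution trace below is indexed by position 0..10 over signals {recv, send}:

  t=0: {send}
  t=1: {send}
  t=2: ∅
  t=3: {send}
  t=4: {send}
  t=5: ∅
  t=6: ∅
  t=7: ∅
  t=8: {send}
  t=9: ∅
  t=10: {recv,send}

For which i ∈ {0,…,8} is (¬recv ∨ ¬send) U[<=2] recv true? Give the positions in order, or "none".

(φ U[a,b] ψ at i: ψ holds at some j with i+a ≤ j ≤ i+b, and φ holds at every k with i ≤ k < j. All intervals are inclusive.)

8

Evaluate at each i in [0,8]:
  i=0: ✗ (no rhs in [0,2])
  i=1: ✗ (no rhs in [1,3])
  i=2: ✗ (no rhs in [2,4])
  i=3: ✗ (no rhs in [3,5])
  i=4: ✗ (no rhs in [4,6])
  i=5: ✗ (no rhs in [5,7])
  i=6: ✗ (no rhs in [6,8])
  i=7: ✗ (no rhs in [7,9])
  i=8: ✓ (rhs at j=10; lhs holds on [8,9])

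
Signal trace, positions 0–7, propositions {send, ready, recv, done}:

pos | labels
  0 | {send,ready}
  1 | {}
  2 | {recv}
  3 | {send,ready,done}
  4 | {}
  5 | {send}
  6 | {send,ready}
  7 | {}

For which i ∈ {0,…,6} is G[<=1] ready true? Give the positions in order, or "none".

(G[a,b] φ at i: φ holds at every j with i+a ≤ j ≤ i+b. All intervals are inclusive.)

Evaluate at each i in [0,6]:
  i=0: ✗ (fails at j=1)
  i=1: ✗ (fails at j=1)
  i=2: ✗ (fails at j=2)
  i=3: ✗ (fails at j=4)
  i=4: ✗ (fails at j=4)
  i=5: ✗ (fails at j=5)
  i=6: ✗ (fails at j=7)

none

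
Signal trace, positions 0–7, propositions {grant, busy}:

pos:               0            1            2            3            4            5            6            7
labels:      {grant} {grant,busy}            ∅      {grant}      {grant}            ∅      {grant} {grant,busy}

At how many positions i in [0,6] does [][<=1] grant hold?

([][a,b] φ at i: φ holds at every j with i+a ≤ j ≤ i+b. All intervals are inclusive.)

Evaluate at each i in [0,6]:
  i=0: ✓ (all of [0,1])
  i=1: ✗ (fails at j=2)
  i=2: ✗ (fails at j=2)
  i=3: ✓ (all of [3,4])
  i=4: ✗ (fails at j=5)
  i=5: ✗ (fails at j=5)
  i=6: ✓ (all of [6,7])
Positions where it holds: {0, 3, 6} → 3.

3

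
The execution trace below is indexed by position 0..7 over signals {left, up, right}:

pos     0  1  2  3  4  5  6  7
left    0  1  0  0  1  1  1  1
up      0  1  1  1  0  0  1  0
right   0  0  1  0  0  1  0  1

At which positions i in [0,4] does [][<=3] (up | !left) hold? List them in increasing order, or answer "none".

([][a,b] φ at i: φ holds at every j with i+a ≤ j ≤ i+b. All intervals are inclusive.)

Evaluate at each i in [0,4]:
  i=0: ✓ (all of [0,3])
  i=1: ✗ (fails at j=4)
  i=2: ✗ (fails at j=4)
  i=3: ✗ (fails at j=4)
  i=4: ✗ (fails at j=4)

0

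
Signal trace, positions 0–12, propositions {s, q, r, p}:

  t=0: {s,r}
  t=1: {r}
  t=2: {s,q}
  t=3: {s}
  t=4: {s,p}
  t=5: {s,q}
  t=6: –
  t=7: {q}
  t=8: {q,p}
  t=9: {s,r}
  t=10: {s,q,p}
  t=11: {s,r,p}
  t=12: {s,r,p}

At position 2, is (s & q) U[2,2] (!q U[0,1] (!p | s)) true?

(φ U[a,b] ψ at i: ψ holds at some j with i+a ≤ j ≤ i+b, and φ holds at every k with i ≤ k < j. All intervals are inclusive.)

Need some j in [4,4] with (!q U[0,1] (!p | s)), and (s & q) at every k in [2,j-1].
  j=4: (!q U[0,1] (!p | s)) holds, but (s & q) fails at k=3 → not this j.
No j in the window works → until fails.

No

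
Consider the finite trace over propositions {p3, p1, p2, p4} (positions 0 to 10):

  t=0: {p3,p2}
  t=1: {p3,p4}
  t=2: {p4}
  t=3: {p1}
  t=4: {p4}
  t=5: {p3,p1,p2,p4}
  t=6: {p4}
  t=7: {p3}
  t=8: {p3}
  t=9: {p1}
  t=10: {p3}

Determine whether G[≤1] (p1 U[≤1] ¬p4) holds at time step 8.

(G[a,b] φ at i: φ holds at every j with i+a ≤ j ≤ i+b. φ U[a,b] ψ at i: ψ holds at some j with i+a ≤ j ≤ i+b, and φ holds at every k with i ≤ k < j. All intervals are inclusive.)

Check (p1 U[≤1] ¬p4) at every j in [8,9]:
  j=8: holds
  j=9: holds
All positions satisfy it → formula holds.

True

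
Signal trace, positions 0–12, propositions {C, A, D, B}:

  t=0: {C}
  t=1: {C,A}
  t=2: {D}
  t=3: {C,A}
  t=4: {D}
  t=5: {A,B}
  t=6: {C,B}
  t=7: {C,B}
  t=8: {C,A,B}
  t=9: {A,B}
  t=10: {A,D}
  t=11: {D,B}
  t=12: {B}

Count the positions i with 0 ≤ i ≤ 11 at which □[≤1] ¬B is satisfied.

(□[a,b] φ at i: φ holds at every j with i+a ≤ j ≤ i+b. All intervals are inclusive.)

4

Evaluate at each i in [0,11]:
  i=0: ✓ (all of [0,1])
  i=1: ✓ (all of [1,2])
  i=2: ✓ (all of [2,3])
  i=3: ✓ (all of [3,4])
  i=4: ✗ (fails at j=5)
  i=5: ✗ (fails at j=5)
  i=6: ✗ (fails at j=6)
  i=7: ✗ (fails at j=7)
  i=8: ✗ (fails at j=8)
  i=9: ✗ (fails at j=9)
  i=10: ✗ (fails at j=11)
  i=11: ✗ (fails at j=11)
Positions where it holds: {0, 1, 2, 3} → 4.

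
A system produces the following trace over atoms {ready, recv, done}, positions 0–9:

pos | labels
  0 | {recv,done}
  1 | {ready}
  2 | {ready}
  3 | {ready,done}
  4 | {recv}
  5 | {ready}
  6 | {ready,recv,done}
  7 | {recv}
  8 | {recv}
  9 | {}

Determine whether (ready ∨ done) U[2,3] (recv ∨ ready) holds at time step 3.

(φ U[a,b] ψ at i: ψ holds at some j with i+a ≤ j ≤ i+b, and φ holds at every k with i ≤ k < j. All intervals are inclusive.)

False

Need some j in [5,6] with (recv ∨ ready), and (ready ∨ done) at every k in [3,j-1].
  j=5: (recv ∨ ready) holds, but (ready ∨ done) fails at k=4 → not this j.
  j=6: (recv ∨ ready) holds, but (ready ∨ done) fails at k=4 → not this j.
No j in the window works → until fails.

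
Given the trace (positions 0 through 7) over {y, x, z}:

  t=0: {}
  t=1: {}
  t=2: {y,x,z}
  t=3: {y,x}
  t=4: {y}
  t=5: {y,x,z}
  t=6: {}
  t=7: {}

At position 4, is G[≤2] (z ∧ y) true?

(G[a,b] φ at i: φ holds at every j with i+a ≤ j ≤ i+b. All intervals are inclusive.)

No

Check (z ∧ y) at every j in [4,6]:
  j=4: false
  j=5: true
  j=6: false
Fails at j=4 → formula fails.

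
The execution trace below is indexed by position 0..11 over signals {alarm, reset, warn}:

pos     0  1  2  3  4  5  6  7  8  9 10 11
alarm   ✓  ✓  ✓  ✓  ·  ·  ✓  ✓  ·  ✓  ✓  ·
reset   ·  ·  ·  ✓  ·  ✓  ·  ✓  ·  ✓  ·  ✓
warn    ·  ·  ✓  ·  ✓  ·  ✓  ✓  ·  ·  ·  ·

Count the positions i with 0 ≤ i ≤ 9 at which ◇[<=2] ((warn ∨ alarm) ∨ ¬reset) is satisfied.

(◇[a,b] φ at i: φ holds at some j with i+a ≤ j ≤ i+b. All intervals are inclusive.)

Evaluate at each i in [0,9]:
  i=0: ✓ (witness j=0)
  i=1: ✓ (witness j=1)
  i=2: ✓ (witness j=2)
  i=3: ✓ (witness j=3)
  i=4: ✓ (witness j=4)
  i=5: ✓ (witness j=6)
  i=6: ✓ (witness j=6)
  i=7: ✓ (witness j=7)
  i=8: ✓ (witness j=8)
  i=9: ✓ (witness j=9)
Positions where it holds: {0, 1, 2, 3, 4, 5, 6, 7, 8, 9} → 10.

10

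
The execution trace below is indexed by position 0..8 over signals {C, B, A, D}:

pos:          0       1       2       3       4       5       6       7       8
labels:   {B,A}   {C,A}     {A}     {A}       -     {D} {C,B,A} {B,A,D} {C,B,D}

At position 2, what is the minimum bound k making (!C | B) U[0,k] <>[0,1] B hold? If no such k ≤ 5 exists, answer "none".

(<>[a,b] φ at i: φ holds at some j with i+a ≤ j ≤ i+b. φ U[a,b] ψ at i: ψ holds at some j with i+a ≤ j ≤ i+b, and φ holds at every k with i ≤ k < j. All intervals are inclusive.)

Need earliest j ≥ 2 with <>[0,1] B, and (!C | B) at every k in [2,j-1].
  j=2: rhs fails.
  j=3: rhs fails.
  j=4: rhs fails.
  j=5: rhs holds; lhs holds on [2,4]. k = 3.

3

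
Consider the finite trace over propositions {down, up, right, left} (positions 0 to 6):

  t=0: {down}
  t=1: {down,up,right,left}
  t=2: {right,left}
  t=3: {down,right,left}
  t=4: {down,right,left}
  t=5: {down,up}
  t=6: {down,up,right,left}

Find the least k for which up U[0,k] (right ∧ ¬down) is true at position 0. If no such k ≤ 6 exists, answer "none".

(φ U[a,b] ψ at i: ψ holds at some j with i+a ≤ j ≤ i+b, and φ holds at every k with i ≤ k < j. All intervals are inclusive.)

Need earliest j ≥ 0 with (right ∧ ¬down), and up at every k in [0,j-1].
  j=0: rhs fails.
  j=1: rhs fails.
  j=2: rhs holds but lhs fails at k=0.
  j=3: rhs fails.
  j=4: rhs fails.
  j=5: rhs fails.
  j=6: rhs fails.
No witness within the range → none.

none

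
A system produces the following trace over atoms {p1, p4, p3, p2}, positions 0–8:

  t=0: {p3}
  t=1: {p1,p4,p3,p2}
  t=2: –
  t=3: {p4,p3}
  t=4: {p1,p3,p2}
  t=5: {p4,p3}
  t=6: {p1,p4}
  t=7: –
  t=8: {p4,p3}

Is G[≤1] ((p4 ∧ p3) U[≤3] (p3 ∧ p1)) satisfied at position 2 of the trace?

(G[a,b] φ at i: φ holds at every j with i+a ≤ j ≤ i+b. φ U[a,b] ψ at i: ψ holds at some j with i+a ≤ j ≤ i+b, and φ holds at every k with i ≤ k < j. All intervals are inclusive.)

False

Check ((p4 ∧ p3) U[≤3] (p3 ∧ p1)) at every j in [2,3]:
  j=2: fails
  j=3: holds
Fails at j=2 → formula fails.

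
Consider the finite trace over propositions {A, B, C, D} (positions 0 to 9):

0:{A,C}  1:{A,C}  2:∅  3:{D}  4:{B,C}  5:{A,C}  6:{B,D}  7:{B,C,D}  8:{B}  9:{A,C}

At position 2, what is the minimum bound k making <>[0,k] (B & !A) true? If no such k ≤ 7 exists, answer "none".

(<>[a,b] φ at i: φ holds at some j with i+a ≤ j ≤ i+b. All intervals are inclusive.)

Scan j = 2,3,… for (B & !A):
  j=2: fails
  j=3: fails
  j=4: holds
First hit at j=4, so smallest k = 4-2 = 2.

2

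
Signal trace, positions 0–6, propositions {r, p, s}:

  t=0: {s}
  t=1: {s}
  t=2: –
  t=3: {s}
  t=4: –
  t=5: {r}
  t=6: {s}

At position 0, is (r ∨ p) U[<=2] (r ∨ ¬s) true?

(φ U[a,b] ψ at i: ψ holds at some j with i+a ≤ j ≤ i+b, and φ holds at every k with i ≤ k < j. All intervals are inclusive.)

Does not hold

Need some j in [0,2] with (r ∨ ¬s), and (r ∨ p) at every k in [0,j-1].
  j=0: (r ∨ ¬s) false.
  j=1: (r ∨ ¬s) false.
  j=2: (r ∨ ¬s) holds, but (r ∨ p) fails at k=0 → not this j.
No j in the window works → until fails.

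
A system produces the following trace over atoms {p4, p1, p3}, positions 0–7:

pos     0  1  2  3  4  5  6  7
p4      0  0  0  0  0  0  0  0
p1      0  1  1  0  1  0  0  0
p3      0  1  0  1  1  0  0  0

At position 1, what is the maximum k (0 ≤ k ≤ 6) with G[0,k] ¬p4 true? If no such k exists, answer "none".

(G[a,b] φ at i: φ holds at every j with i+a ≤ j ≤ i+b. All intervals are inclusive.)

¬p4 must hold from j=1 onward; find where it first fails.
  j=1: holds
  j=2: holds
  j=3: holds
  j=4: holds
  j=5: holds
  j=6: holds
  j=7: holds
Holds through j=7; largest k = 6.

6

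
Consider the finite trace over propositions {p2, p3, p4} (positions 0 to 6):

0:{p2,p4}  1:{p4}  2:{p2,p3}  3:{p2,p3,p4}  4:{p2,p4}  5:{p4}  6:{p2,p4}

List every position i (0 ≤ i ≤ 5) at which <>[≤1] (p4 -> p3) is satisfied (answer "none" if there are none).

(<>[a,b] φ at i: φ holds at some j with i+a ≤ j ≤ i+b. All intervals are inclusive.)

1, 2, 3

Evaluate at each i in [0,5]:
  i=0: ✗ (none in [0,1])
  i=1: ✓ (witness j=2)
  i=2: ✓ (witness j=2)
  i=3: ✓ (witness j=3)
  i=4: ✗ (none in [4,5])
  i=5: ✗ (none in [5,6])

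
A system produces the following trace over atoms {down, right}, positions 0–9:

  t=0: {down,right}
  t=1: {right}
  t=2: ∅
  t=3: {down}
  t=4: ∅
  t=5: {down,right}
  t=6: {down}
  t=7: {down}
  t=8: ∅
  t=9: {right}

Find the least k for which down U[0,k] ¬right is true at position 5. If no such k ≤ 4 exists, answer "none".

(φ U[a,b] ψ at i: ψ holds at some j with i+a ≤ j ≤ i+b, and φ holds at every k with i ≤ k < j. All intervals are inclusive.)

1

Need earliest j ≥ 5 with ¬right, and down at every k in [5,j-1].
  j=5: rhs fails.
  j=6: rhs holds; lhs holds on [5,5]. k = 1.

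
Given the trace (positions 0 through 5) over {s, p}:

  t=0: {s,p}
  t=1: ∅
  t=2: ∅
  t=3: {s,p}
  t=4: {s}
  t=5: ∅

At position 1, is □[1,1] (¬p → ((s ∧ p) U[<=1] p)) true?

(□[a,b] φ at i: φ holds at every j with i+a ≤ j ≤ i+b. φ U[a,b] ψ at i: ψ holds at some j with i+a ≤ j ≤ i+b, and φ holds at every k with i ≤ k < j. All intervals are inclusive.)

Check (¬p → ((s ∧ p) U[<=1] p)) at every j in [2,2]:
  j=2: antecedent true; consequent fails → ✗
Fails at j=2 → formula fails.

No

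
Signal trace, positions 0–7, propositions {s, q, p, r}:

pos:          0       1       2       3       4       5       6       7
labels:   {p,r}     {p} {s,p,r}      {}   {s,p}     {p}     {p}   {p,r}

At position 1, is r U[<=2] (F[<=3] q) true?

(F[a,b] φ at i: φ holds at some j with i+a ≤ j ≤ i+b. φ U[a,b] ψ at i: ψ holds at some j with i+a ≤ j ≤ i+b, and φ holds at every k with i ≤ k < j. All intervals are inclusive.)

No

Need some j in [1,3] with F[<=3] q, and r at every k in [1,j-1].
  j=1: F[<=3] q — fails (none in [1,4]).
  j=2: F[<=3] q — fails (none in [2,5]).
  j=3: F[<=3] q — fails (none in [3,6]).
No j in the window works → until fails.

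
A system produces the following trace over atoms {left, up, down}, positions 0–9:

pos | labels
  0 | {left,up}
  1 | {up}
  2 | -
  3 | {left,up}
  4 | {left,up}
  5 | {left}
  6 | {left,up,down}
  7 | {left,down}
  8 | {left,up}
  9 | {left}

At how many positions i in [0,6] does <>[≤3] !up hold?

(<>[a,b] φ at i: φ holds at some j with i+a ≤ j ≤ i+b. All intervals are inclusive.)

Evaluate at each i in [0,6]:
  i=0: ✓ (witness j=2)
  i=1: ✓ (witness j=2)
  i=2: ✓ (witness j=2)
  i=3: ✓ (witness j=5)
  i=4: ✓ (witness j=5)
  i=5: ✓ (witness j=5)
  i=6: ✓ (witness j=7)
Positions where it holds: {0, 1, 2, 3, 4, 5, 6} → 7.

7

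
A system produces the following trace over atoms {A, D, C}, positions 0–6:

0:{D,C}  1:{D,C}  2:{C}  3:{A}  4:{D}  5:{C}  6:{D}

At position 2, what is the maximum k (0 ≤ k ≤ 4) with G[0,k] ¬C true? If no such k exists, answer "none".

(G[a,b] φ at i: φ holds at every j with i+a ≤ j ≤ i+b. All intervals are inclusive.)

none

¬C must hold from j=2 onward; find where it first fails.
  j=2: fails → no k works.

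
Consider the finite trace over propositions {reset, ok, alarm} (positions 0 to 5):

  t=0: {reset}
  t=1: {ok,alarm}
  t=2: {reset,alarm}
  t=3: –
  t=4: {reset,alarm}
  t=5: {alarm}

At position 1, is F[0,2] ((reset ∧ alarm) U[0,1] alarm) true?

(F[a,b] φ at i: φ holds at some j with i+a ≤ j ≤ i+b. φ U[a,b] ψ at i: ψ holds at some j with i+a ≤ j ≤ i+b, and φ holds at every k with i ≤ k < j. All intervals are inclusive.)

True

Check ((reset ∧ alarm) U[0,1] alarm) at each j in [1,3]:
  j=1: holds
  j=2: holds
  j=3: fails
Found at j=1 → formula holds.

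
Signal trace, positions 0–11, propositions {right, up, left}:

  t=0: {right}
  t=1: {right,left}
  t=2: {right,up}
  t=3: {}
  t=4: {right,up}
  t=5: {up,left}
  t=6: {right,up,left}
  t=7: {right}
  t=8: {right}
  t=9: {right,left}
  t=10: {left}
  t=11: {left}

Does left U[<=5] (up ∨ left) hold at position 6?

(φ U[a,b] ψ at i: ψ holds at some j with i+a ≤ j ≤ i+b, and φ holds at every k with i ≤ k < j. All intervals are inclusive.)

Need some j in [6,11] with (up ∨ left), and left at every k in [6,j-1].
  j=6: (up ∨ left) holds; no prefix to check → satisfied.

Holds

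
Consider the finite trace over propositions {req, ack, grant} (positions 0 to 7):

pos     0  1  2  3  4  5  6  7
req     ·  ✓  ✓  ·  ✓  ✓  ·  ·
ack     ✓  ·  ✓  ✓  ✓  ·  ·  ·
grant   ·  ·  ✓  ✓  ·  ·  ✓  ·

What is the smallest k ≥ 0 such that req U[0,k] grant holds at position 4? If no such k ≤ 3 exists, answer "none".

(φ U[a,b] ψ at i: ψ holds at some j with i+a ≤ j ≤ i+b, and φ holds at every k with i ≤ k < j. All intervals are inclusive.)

2

Need earliest j ≥ 4 with grant, and req at every k in [4,j-1].
  j=4: rhs fails.
  j=5: rhs fails.
  j=6: rhs holds; lhs holds on [4,5]. k = 2.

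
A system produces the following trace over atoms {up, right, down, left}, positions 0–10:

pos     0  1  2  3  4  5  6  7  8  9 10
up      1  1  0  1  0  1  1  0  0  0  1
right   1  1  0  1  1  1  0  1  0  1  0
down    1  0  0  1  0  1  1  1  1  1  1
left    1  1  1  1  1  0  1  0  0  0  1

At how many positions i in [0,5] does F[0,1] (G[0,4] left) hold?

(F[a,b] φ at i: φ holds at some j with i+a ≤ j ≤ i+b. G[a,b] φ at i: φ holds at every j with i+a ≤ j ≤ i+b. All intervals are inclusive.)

1

Evaluate at each i in [0,5]:
  i=0: ✓ (witness j=0)
  i=1: ✗ (none in [1,2])
  i=2: ✗ (none in [2,3])
  i=3: ✗ (none in [3,4])
  i=4: ✗ (none in [4,5])
  i=5: ✗ (none in [5,6])
Positions where it holds: {0} → 1.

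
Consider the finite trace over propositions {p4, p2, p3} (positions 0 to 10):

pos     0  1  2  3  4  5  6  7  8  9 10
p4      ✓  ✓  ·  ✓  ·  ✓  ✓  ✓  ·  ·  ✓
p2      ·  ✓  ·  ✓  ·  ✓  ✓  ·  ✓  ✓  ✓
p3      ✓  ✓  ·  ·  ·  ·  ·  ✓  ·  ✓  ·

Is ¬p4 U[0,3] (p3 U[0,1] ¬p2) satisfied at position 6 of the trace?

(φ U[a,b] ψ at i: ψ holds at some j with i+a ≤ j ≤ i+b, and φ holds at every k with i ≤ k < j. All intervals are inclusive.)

Need some j in [6,9] with (p3 U[0,1] ¬p2), and ¬p4 at every k in [6,j-1].
  j=6: (p3 U[0,1] ¬p2) — fails.
  j=7: (p3 U[0,1] ¬p2) holds, but ¬p4 fails at k=6 → not this j.
  j=8: (p3 U[0,1] ¬p2) — fails.
  j=9: (p3 U[0,1] ¬p2) — fails.
No j in the window works → until fails.

Does not hold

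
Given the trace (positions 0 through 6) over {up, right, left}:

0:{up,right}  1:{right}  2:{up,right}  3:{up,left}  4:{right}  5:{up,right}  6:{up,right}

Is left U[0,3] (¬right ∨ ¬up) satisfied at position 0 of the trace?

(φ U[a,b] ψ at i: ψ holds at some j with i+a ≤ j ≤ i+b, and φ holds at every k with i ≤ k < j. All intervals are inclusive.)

Does not hold

Need some j in [0,3] with (¬right ∨ ¬up), and left at every k in [0,j-1].
  j=0: (¬right ∨ ¬up) false.
  j=1: (¬right ∨ ¬up) holds, but left fails at k=0 → not this j.
  j=2: (¬right ∨ ¬up) false.
  j=3: (¬right ∨ ¬up) holds, but left fails at k=0 → not this j.
No j in the window works → until fails.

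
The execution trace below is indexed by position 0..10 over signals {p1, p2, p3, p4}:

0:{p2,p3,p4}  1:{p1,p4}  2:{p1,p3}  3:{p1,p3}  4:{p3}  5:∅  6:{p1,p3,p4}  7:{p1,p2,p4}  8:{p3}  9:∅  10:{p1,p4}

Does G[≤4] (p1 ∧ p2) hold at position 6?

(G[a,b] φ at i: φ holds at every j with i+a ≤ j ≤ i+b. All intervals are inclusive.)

Check (p1 ∧ p2) at every j in [6,10]:
  j=6: false
  j=7: true
  j=8: false
  j=9: false
  j=10: false
Fails at j=6 → formula fails.

No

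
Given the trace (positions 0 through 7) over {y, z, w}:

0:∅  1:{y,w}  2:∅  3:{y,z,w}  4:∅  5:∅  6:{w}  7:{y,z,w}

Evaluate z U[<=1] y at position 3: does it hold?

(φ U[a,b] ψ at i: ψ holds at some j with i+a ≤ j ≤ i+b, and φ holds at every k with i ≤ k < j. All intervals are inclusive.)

True

Need some j in [3,4] with y, and z at every k in [3,j-1].
  j=3: y holds; no prefix to check → satisfied.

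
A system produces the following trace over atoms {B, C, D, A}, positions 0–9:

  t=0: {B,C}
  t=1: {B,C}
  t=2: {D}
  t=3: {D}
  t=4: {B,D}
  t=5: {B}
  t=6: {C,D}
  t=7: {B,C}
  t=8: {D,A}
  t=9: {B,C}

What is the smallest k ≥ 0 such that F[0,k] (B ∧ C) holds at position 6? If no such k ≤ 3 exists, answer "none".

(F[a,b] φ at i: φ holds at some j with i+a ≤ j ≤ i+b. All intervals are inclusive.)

1

Scan j = 6,7,… for (B ∧ C):
  j=6: fails
  j=7: holds
First hit at j=7, so smallest k = 7-6 = 1.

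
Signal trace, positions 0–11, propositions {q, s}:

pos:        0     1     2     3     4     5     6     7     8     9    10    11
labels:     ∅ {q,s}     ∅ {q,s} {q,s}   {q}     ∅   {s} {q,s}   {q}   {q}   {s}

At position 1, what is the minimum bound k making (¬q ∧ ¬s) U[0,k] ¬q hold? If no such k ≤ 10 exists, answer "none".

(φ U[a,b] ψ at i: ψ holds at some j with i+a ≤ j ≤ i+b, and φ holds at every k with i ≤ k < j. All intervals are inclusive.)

none

Need earliest j ≥ 1 with ¬q, and (¬q ∧ ¬s) at every k in [1,j-1].
  j=1: rhs fails.
  j=2: rhs holds but lhs fails at k=1.
  j=3: rhs fails.
  j=4: rhs fails.
  j=5: rhs fails.
  j=6: rhs holds but lhs fails at k=1.
  j=7: rhs holds but lhs fails at k=1.
  j=8: rhs fails.
  j=9: rhs fails.
  j=10: rhs fails.
  j=11: rhs holds but lhs fails at k=1.
No witness within the range → none.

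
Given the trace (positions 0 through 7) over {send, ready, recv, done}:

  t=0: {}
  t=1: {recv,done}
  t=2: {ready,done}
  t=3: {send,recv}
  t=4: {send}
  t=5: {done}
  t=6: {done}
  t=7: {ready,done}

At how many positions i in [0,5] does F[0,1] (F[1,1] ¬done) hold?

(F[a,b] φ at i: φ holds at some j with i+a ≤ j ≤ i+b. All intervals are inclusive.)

Evaluate at each i in [0,5]:
  i=0: ✗ (none in [0,1])
  i=1: ✓ (witness j=2)
  i=2: ✓ (witness j=2)
  i=3: ✓ (witness j=3)
  i=4: ✗ (none in [4,5])
  i=5: ✗ (none in [5,6])
Positions where it holds: {1, 2, 3} → 3.

3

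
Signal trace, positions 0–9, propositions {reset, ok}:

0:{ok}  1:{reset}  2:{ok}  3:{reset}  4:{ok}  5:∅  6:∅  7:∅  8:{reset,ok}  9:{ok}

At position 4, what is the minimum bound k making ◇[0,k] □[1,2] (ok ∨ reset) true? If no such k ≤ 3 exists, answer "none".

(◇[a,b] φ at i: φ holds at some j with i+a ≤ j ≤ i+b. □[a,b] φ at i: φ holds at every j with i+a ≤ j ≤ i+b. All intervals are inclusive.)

3

Scan j = 4,5,… for □[1,2] (ok ∨ reset):
  j=4: fails
  j=5: fails
  j=6: fails
  j=7: holds
First hit at j=7, so smallest k = 7-4 = 3.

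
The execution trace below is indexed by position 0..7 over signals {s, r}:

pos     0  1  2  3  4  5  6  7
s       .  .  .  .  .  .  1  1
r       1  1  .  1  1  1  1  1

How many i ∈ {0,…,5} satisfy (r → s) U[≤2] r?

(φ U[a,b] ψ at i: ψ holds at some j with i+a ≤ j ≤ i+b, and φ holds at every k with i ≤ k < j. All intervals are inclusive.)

6

Evaluate at each i in [0,5]:
  i=0: ✓ (rhs at j=0)
  i=1: ✓ (rhs at j=1)
  i=2: ✓ (rhs at j=3; lhs holds on [2,2])
  i=3: ✓ (rhs at j=3)
  i=4: ✓ (rhs at j=4)
  i=5: ✓ (rhs at j=5)
Positions where it holds: {0, 1, 2, 3, 4, 5} → 6.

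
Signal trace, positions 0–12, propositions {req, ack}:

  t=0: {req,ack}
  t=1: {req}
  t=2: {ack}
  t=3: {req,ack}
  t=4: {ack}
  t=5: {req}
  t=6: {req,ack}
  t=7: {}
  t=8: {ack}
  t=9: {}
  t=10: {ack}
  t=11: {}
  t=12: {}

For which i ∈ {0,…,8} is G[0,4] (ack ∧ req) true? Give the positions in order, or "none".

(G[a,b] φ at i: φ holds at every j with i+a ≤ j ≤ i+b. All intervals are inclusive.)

Evaluate at each i in [0,8]:
  i=0: ✗ (fails at j=1)
  i=1: ✗ (fails at j=1)
  i=2: ✗ (fails at j=2)
  i=3: ✗ (fails at j=4)
  i=4: ✗ (fails at j=4)
  i=5: ✗ (fails at j=5)
  i=6: ✗ (fails at j=7)
  i=7: ✗ (fails at j=7)
  i=8: ✗ (fails at j=8)

none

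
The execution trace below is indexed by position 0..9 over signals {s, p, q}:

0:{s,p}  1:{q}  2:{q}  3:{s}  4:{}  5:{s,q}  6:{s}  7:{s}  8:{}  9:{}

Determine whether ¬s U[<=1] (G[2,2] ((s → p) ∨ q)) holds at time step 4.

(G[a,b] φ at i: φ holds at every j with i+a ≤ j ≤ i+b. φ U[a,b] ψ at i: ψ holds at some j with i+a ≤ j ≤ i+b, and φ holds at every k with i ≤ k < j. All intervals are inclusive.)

Need some j in [4,5] with G[2,2] ((s → p) ∨ q), and ¬s at every k in [4,j-1].
  j=4: G[2,2] ((s → p) ∨ q) — fails at 6.
  j=5: G[2,2] ((s → p) ∨ q) — fails at 7.
No j in the window works → until fails.

No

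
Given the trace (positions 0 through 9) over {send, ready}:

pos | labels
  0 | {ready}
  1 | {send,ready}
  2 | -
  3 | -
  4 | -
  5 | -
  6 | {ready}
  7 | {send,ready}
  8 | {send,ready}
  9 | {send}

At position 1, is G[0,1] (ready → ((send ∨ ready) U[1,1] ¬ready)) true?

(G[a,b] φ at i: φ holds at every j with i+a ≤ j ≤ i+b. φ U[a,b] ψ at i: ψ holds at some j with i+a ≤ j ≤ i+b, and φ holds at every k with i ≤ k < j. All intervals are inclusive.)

Yes

Check (ready → ((send ∨ ready) U[1,1] ¬ready)) at every j in [1,2]:
  j=1: antecedent true; consequent holds → ✓
  j=2: antecedent false → ✓
All positions satisfy it → formula holds.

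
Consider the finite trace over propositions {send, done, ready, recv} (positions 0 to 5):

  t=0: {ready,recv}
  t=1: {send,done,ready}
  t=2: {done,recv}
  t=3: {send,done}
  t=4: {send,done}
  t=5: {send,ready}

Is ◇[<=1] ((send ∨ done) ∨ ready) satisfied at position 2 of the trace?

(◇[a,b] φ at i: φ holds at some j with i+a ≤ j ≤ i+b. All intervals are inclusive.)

Holds

Check ((send ∨ done) ∨ ready) at each j in [2,3]:
  j=2: true
  j=3: true
Found at j=2 → formula holds.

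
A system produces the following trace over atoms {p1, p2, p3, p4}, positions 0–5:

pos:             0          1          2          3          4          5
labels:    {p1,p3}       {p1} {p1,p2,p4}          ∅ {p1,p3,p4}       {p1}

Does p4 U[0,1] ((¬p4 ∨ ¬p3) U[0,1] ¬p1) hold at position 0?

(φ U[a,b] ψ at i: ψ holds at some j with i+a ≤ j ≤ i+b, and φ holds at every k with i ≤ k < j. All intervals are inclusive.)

Need some j in [0,1] with ((¬p4 ∨ ¬p3) U[0,1] ¬p1), and p4 at every k in [0,j-1].
  j=0: ((¬p4 ∨ ¬p3) U[0,1] ¬p1) — fails.
  j=1: ((¬p4 ∨ ¬p3) U[0,1] ¬p1) — fails.
No j in the window works → until fails.

False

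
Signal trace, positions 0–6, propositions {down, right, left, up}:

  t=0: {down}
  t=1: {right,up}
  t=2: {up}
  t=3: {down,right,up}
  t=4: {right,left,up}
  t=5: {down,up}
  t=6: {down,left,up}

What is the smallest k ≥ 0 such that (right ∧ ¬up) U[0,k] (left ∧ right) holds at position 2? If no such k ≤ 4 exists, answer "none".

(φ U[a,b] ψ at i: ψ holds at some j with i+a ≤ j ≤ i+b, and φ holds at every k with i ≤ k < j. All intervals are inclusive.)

none

Need earliest j ≥ 2 with (left ∧ right), and (right ∧ ¬up) at every k in [2,j-1].
  j=2: rhs fails.
  j=3: rhs fails.
  j=4: rhs holds but lhs fails at k=2.
  j=5: rhs fails.
  j=6: rhs fails.
No witness within the range → none.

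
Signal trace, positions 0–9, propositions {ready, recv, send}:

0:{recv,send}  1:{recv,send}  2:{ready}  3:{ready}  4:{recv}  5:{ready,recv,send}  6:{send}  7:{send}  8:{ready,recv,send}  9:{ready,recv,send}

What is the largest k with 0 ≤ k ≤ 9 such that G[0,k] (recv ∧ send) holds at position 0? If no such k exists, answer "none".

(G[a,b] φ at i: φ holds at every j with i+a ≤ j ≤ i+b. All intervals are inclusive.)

(recv ∧ send) must hold from j=0 onward; find where it first fails.
  j=0: holds
  j=1: holds
  j=2: fails
Holds on [0,1], so largest k = 1.

1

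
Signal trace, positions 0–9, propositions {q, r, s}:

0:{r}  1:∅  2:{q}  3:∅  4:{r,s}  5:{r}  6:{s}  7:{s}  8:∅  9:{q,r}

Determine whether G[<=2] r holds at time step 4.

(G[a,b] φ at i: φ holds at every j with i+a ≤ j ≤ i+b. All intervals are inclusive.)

Check r at every j in [4,6]:
  j=4: true
  j=5: true
  j=6: false
Fails at j=6 → formula fails.

Does not hold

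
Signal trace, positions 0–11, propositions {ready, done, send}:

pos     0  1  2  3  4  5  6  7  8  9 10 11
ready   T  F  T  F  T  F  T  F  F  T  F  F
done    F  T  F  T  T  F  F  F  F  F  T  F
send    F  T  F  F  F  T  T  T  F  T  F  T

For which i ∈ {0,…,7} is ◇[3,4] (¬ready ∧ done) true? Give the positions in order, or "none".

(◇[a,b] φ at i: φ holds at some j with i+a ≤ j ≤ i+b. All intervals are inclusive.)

Evaluate at each i in [0,7]:
  i=0: ✓ (witness j=3)
  i=1: ✗ (none in [4,5])
  i=2: ✗ (none in [5,6])
  i=3: ✗ (none in [6,7])
  i=4: ✗ (none in [7,8])
  i=5: ✗ (none in [8,9])
  i=6: ✓ (witness j=10)
  i=7: ✓ (witness j=10)

0, 6, 7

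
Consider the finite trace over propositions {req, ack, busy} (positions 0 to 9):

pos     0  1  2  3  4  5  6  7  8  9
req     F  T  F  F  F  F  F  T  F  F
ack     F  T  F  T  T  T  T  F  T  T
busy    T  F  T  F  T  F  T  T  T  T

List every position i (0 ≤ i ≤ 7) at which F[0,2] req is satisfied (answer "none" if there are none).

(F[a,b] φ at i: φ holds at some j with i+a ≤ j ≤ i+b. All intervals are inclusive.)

0, 1, 5, 6, 7

Evaluate at each i in [0,7]:
  i=0: ✓ (witness j=1)
  i=1: ✓ (witness j=1)
  i=2: ✗ (none in [2,4])
  i=3: ✗ (none in [3,5])
  i=4: ✗ (none in [4,6])
  i=5: ✓ (witness j=7)
  i=6: ✓ (witness j=7)
  i=7: ✓ (witness j=7)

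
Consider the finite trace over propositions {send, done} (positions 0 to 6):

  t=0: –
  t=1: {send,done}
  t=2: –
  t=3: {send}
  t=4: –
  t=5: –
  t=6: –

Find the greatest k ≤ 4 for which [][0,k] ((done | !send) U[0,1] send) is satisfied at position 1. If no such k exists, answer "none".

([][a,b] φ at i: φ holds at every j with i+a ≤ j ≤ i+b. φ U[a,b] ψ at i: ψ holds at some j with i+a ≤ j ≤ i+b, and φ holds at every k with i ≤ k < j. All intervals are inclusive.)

((done | !send) U[0,1] send) must hold from j=1 onward; find where it first fails.
  j=1: holds
  j=2: holds
  j=3: holds
  j=4: fails
Holds on [1,3], so largest k = 2.

2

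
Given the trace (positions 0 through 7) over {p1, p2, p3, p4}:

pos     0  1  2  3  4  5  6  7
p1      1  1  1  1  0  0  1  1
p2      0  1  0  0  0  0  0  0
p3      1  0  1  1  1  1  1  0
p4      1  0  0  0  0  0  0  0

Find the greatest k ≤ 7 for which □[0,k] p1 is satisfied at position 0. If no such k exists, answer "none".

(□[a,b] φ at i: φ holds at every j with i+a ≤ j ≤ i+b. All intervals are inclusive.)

3

p1 must hold from j=0 onward; find where it first fails.
  j=0: holds
  j=1: holds
  j=2: holds
  j=3: holds
  j=4: fails
Holds on [0,3], so largest k = 3.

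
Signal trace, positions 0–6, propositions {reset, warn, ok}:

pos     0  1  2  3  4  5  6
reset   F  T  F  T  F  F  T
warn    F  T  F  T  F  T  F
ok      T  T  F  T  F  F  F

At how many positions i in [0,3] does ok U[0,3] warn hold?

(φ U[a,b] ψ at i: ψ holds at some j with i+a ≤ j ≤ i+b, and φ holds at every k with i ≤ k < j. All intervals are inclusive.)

3

Evaluate at each i in [0,3]:
  i=0: ✓ (rhs at j=1; lhs holds on [0,0])
  i=1: ✓ (rhs at j=1)
  i=2: ✗ (lhs fails at k=2 before rhs at j=3)
  i=3: ✓ (rhs at j=3)
Positions where it holds: {0, 1, 3} → 3.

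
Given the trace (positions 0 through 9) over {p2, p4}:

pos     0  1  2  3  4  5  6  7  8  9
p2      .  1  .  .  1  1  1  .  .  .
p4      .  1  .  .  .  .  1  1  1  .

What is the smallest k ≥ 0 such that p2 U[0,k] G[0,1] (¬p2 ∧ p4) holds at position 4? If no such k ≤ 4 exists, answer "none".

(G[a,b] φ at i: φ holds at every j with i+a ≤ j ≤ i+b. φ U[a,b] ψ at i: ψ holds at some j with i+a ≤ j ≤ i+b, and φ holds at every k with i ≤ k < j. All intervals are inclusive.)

Need earliest j ≥ 4 with G[0,1] (¬p2 ∧ p4), and p2 at every k in [4,j-1].
  j=4: rhs fails.
  j=5: rhs fails.
  j=6: rhs fails.
  j=7: rhs holds; lhs holds on [4,6]. k = 3.

3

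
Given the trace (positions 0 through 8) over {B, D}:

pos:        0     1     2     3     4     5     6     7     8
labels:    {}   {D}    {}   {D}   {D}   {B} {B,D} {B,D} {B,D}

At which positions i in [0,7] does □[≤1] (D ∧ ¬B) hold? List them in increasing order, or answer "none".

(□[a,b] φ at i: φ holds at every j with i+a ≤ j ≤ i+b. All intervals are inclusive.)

3

Evaluate at each i in [0,7]:
  i=0: ✗ (fails at j=0)
  i=1: ✗ (fails at j=2)
  i=2: ✗ (fails at j=2)
  i=3: ✓ (all of [3,4])
  i=4: ✗ (fails at j=5)
  i=5: ✗ (fails at j=5)
  i=6: ✗ (fails at j=6)
  i=7: ✗ (fails at j=7)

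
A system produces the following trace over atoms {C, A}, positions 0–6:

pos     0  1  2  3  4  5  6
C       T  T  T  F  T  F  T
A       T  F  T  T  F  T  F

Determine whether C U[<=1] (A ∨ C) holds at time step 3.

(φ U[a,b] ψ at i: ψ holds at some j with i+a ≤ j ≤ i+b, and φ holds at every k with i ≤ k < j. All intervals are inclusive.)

Holds

Need some j in [3,4] with (A ∨ C), and C at every k in [3,j-1].
  j=3: (A ∨ C) holds; no prefix to check → satisfied.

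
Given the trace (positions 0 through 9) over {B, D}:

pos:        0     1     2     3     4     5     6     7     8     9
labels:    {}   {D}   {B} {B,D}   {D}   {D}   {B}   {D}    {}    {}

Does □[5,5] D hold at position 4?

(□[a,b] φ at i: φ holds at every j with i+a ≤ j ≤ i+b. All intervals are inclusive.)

Check D at every j in [9,9]:
  j=9: false
Fails at j=9 → formula fails.

No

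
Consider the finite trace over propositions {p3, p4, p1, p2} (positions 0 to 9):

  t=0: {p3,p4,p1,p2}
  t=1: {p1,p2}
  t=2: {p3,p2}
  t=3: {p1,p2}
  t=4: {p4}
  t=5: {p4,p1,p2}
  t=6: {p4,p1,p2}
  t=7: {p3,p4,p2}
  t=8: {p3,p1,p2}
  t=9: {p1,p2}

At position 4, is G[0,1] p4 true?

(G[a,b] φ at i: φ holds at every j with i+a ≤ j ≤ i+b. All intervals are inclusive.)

Yes

Check p4 at every j in [4,5]:
  j=4: true
  j=5: true
All positions satisfy it → formula holds.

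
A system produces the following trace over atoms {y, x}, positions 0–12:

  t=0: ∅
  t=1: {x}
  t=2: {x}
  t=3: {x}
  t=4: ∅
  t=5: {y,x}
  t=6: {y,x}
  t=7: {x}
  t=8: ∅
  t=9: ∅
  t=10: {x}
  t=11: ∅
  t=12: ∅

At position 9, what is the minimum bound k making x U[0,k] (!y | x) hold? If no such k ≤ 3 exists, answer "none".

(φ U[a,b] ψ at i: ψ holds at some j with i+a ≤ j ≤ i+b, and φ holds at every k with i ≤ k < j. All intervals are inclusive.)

0

Need earliest j ≥ 9 with (!y | x), and x at every k in [9,j-1].
  j=9: rhs holds (empty prefix). k = 0.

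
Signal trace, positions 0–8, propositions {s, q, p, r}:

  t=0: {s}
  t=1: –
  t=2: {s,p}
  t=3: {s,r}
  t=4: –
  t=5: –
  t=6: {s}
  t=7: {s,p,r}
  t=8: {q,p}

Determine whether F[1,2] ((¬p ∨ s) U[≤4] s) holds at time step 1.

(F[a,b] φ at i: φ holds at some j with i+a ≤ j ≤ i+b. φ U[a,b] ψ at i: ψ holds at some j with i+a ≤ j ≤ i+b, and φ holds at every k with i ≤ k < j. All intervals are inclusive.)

Check ((¬p ∨ s) U[≤4] s) at each j in [2,3]:
  j=2: holds
  j=3: holds
Found at j=2 → formula holds.

Holds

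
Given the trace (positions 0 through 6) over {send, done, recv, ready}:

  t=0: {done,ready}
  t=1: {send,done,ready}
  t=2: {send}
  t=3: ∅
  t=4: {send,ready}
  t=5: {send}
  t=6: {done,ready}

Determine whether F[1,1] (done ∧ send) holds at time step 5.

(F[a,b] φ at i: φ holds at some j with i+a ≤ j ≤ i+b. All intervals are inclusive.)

Does not hold

Check (done ∧ send) at each j in [6,6]:
  j=6: false
No position in the window satisfies it → formula fails.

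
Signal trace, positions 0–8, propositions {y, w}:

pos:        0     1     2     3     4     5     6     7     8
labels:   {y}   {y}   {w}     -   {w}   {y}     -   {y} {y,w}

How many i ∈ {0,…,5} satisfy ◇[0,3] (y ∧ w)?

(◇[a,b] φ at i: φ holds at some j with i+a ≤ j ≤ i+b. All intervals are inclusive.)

1

Evaluate at each i in [0,5]:
  i=0: ✗ (none in [0,3])
  i=1: ✗ (none in [1,4])
  i=2: ✗ (none in [2,5])
  i=3: ✗ (none in [3,6])
  i=4: ✗ (none in [4,7])
  i=5: ✓ (witness j=8)
Positions where it holds: {5} → 1.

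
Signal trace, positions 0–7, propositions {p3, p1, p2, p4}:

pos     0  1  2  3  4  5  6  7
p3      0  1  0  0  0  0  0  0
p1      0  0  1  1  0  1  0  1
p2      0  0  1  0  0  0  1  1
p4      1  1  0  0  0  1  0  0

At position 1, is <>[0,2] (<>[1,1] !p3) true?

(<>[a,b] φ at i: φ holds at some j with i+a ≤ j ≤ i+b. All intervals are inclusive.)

Check <>[1,1] !p3 at each j in [1,3]:
  j=1: holds (witness at 2)
  j=2: holds (witness at 3)
  j=3: holds (witness at 4)
Found at j=1 → formula holds.

True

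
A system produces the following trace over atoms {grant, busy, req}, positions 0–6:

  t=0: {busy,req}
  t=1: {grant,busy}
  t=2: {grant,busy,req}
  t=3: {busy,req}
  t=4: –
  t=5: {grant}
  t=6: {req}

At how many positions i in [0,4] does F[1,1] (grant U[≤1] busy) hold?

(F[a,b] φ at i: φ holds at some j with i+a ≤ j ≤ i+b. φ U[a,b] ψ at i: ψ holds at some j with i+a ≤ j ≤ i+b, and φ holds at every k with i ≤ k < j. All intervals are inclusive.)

Evaluate at each i in [0,4]:
  i=0: ✓ (witness j=1)
  i=1: ✓ (witness j=2)
  i=2: ✓ (witness j=3)
  i=3: ✗ (none in [4,4])
  i=4: ✗ (none in [5,5])
Positions where it holds: {0, 1, 2} → 3.

3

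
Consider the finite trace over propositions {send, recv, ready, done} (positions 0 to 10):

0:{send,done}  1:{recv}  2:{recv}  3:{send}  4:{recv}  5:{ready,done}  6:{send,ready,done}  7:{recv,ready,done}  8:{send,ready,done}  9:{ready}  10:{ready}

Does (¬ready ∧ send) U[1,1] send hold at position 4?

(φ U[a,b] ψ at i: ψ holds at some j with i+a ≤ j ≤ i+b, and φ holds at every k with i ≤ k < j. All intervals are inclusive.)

Does not hold

Need some j in [5,5] with send, and (¬ready ∧ send) at every k in [4,j-1].
  j=5: send false.
No j in the window works → until fails.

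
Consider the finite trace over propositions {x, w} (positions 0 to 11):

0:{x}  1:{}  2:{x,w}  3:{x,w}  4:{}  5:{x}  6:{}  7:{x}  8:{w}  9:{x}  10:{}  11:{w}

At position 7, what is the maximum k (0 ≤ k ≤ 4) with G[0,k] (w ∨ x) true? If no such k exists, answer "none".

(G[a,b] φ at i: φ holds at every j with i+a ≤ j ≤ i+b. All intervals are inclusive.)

2

(w ∨ x) must hold from j=7 onward; find where it first fails.
  j=7: holds
  j=8: holds
  j=9: holds
  j=10: fails
Holds on [7,9], so largest k = 2.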